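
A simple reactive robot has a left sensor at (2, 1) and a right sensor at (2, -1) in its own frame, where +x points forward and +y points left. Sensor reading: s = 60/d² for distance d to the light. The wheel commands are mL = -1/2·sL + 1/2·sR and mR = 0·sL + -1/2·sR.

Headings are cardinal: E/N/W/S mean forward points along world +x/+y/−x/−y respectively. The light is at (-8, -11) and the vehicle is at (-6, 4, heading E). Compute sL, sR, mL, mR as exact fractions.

left sensor world pos  = (-4, 5); dL² = 272
right sensor world pos = (-4, 3); dR² = 212
sL = 60/272 = 15/68
sR = 60/212 = 15/53
mL = -1/2·sL + 1/2·sR = 225/7208
mR = 0·sL + -1/2·sR = -15/106

15/68 15/53 225/7208 -15/106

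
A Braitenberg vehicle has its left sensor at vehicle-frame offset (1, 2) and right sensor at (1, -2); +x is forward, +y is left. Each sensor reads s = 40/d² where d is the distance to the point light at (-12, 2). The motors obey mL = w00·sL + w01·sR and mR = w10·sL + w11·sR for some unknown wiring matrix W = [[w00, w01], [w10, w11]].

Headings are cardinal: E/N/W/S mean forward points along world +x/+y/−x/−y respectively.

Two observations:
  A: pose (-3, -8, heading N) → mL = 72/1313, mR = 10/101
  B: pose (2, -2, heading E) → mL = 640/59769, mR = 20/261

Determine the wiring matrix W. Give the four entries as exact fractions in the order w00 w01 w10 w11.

obs A: pose=(-3,-8,N) → sL=4/13, sR=20/101, mL=72/1313, mR=10/101
obs B: pose=(2,-2,E) → sL=40/229, sR=40/261, mL=640/59769, mR=20/261
sensor matrix S = [[4/13, 20/101], [40/229, 40/261]]; det S = 986240/78476697
solve [mL_A; mL_B] = S·[w00; w01] and [mR_A; mR_B] = S·[w10; w11]:
  w00 = 1/2, w01 = -1/2, w10 = 0, w11 = 1/2

1/2 -1/2 0 1/2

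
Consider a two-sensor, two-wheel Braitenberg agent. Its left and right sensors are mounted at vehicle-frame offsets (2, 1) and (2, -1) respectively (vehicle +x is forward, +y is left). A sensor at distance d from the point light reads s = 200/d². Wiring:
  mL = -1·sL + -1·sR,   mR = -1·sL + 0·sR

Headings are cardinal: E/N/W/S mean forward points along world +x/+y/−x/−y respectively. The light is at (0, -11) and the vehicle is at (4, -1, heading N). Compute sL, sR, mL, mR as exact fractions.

200/153 200/169 -64400/25857 -200/153

left sensor world pos  = (3, 1); dL² = 153
right sensor world pos = (5, 1); dR² = 169
sL = 200/153 = 200/153
sR = 200/169 = 200/169
mL = -1·sL + -1·sR = -64400/25857
mR = -1·sL + 0·sR = -200/153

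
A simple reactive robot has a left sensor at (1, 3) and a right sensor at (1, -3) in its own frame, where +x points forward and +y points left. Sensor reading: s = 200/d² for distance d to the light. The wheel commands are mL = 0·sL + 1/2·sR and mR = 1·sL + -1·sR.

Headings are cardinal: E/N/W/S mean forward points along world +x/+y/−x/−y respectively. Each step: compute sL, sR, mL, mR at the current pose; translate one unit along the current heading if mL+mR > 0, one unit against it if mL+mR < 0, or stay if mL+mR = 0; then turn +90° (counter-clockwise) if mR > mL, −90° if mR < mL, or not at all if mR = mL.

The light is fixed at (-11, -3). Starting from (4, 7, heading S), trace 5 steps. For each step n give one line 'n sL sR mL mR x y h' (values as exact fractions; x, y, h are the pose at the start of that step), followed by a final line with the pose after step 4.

n=0: pose=(4,7,S); sL=40/81, sR=8/9; mL=4/9, mR=-32/81; mL+mR=4/81 → advance +1; mR−mL=-68/81 → turn -1·90°
n=1: pose=(4,6,W); sL=25/29, sR=10/17; mL=5/17, mR=135/493; mL+mR=280/493 → advance +1; mR−mL=-10/493 → turn -1·90°
n=2: pose=(3,6,N); sL=200/221, sR=200/389; mL=100/389, mR=33600/85969; mL+mR=55700/85969 → advance +1; mR−mL=11500/85969 → turn +1·90°
n=3: pose=(3,7,W); sL=100/109, sR=100/169; mL=50/169, mR=6000/18421; mL+mR=11450/18421 → advance +1; mR−mL=550/18421 → turn +1·90°
n=4: pose=(2,7,S); sL=200/337, sR=200/181; mL=100/181, mR=-31200/60997; mL+mR=2500/60997 → advance +1; mR−mL=-64900/60997 → turn -1·90°

0 40/81 8/9 4/9 -32/81 4 7 S
1 25/29 10/17 5/17 135/493 4 6 W
2 200/221 200/389 100/389 33600/85969 3 6 N
3 100/109 100/169 50/169 6000/18421 3 7 W
4 200/337 200/181 100/181 -31200/60997 2 7 S
final 2 6 W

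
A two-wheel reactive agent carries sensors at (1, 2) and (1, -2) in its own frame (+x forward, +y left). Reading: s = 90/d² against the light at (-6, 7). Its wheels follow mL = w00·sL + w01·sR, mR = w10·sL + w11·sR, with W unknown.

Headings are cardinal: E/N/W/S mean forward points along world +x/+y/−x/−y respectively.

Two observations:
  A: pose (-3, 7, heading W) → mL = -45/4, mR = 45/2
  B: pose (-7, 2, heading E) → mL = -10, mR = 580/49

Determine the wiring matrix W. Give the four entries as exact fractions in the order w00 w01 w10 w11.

-1 0 1 1

obs A: pose=(-3,7,W) → sL=45/4, sR=45/4, mL=-45/4, mR=45/2
obs B: pose=(-7,2,E) → sL=10, sR=90/49, mL=-10, mR=580/49
sensor matrix S = [[45/4, 45/4], [10, 90/49]]; det S = -4500/49
solve [mL_A; mL_B] = S·[w00; w01] and [mR_A; mR_B] = S·[w10; w11]:
  w00 = -1, w01 = 0, w10 = 1, w11 = 1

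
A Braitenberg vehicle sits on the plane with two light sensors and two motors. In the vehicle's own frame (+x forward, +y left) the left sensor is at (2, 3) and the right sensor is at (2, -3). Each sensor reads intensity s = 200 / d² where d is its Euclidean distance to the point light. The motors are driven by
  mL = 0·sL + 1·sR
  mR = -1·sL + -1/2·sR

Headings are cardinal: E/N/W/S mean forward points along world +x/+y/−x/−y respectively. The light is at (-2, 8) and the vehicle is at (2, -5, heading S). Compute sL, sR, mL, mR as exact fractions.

left sensor world pos  = (5, -7); dL² = 274
right sensor world pos = (-1, -7); dR² = 226
sL = 200/274 = 100/137
sR = 200/226 = 100/113
mL = 0·sL + 1·sR = 100/113
mR = -1·sL + -1/2·sR = -18150/15481

100/137 100/113 100/113 -18150/15481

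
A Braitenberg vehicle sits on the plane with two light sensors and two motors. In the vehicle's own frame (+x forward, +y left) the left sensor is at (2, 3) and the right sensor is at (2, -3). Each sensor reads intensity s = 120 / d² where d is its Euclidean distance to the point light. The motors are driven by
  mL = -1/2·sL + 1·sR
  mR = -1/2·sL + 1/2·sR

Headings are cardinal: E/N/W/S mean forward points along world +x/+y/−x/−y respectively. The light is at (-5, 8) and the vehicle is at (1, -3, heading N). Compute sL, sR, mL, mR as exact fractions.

4/3 20/27 2/27 -8/27

left sensor world pos  = (-2, -1); dL² = 90
right sensor world pos = (4, -1); dR² = 162
sL = 120/90 = 4/3
sR = 120/162 = 20/27
mL = -1/2·sL + 1·sR = 2/27
mR = -1/2·sL + 1/2·sR = -8/27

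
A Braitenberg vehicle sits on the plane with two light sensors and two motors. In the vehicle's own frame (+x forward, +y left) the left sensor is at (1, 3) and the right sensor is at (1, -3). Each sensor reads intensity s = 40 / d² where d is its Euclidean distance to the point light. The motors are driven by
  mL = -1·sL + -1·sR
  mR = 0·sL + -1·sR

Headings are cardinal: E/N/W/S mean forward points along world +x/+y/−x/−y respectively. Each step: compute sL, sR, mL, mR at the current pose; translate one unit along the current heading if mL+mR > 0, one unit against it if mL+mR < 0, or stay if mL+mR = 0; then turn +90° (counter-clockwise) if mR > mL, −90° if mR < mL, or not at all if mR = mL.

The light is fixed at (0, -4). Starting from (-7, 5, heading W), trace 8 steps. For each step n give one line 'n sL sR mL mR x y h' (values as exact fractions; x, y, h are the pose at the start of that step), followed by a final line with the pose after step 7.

0 2/5 5/26 -77/130 -5/26 -7 5 W
1 40/73 8/29 -1744/2117 -8/29 -6 5 S
2 20/97 20/37 -2680/3589 -20/37 -6 6 E
3 40/221 40/137 -14320/30277 -40/137 -7 6 N
4 2/5 5/26 -77/130 -5/26 -7 5 W
5 40/73 8/29 -1744/2117 -8/29 -6 5 S
6 20/97 20/37 -2680/3589 -20/37 -6 6 E
7 40/221 40/137 -14320/30277 -40/137 -7 6 N
final -7 5 W

n=0: pose=(-7,5,W); sL=2/5, sR=5/26; mL=-77/130, mR=-5/26; mL+mR=-51/65 → advance -1; mR−mL=2/5 → turn +1·90°
n=1: pose=(-6,5,S); sL=40/73, sR=8/29; mL=-1744/2117, mR=-8/29; mL+mR=-2328/2117 → advance -1; mR−mL=40/73 → turn +1·90°
n=2: pose=(-6,6,E); sL=20/97, sR=20/37; mL=-2680/3589, mR=-20/37; mL+mR=-4620/3589 → advance -1; mR−mL=20/97 → turn +1·90°
n=3: pose=(-7,6,N); sL=40/221, sR=40/137; mL=-14320/30277, mR=-40/137; mL+mR=-23160/30277 → advance -1; mR−mL=40/221 → turn +1·90°
n=4: pose=(-7,5,W); sL=2/5, sR=5/26; mL=-77/130, mR=-5/26; mL+mR=-51/65 → advance -1; mR−mL=2/5 → turn +1·90°
n=5: pose=(-6,5,S); sL=40/73, sR=8/29; mL=-1744/2117, mR=-8/29; mL+mR=-2328/2117 → advance -1; mR−mL=40/73 → turn +1·90°
n=6: pose=(-6,6,E); sL=20/97, sR=20/37; mL=-2680/3589, mR=-20/37; mL+mR=-4620/3589 → advance -1; mR−mL=20/97 → turn +1·90°
n=7: pose=(-7,6,N); sL=40/221, sR=40/137; mL=-14320/30277, mR=-40/137; mL+mR=-23160/30277 → advance -1; mR−mL=40/221 → turn +1·90°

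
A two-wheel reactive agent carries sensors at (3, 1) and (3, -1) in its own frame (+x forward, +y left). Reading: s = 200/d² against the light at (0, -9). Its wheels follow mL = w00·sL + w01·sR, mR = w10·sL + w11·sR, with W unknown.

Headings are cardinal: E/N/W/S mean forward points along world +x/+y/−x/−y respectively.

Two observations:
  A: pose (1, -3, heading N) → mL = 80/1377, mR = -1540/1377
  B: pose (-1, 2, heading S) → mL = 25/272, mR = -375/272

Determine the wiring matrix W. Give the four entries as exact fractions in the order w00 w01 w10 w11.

1/2 -1/2 1/2 -1

obs A: pose=(1,-3,N) → sL=200/81, sR=40/17, mL=80/1377, mR=-1540/1377
obs B: pose=(-1,2,S) → sL=25/8, sR=50/17, mL=25/272, mR=-375/272
sensor matrix S = [[200/81, 40/17], [25/8, 50/17]]; det S = -125/1377
solve [mL_A; mL_B] = S·[w00; w01] and [mR_A; mR_B] = S·[w10; w11]:
  w00 = 1/2, w01 = -1/2, w10 = 1/2, w11 = -1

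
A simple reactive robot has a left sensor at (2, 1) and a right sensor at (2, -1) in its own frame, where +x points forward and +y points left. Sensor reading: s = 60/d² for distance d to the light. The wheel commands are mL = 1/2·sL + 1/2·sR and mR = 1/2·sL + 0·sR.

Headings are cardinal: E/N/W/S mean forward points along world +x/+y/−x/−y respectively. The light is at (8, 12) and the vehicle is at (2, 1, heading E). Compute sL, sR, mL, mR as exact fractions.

15/29 3/8 207/464 15/58

left sensor world pos  = (4, 2); dL² = 116
right sensor world pos = (4, 0); dR² = 160
sL = 60/116 = 15/29
sR = 60/160 = 3/8
mL = 1/2·sL + 1/2·sR = 207/464
mR = 1/2·sL + 0·sR = 15/58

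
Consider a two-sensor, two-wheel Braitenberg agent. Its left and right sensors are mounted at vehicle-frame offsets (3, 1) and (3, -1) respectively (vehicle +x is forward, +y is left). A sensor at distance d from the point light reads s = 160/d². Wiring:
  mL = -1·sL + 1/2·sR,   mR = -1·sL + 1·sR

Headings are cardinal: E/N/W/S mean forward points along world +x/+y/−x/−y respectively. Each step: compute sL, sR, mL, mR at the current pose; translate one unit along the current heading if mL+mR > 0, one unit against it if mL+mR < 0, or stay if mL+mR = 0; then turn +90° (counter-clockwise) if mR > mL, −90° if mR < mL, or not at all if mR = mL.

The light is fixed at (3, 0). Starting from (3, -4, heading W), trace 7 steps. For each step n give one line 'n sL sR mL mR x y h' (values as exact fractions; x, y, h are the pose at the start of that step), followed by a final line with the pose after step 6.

n=0: pose=(3,-4,W); sL=80/17, sR=80/9; mL=-40/153, mR=640/153; mL+mR=200/51 → advance +1; mR−mL=40/9 → turn +1·90°
n=1: pose=(2,-4,S); sL=160/49, sR=160/53; mL=-4560/2597, mR=-640/2597; mL+mR=-5200/2597 → advance -1; mR−mL=80/53 → turn +1·90°
n=2: pose=(2,-3,E); sL=20, sR=8; mL=-16, mR=-12; mL+mR=-28 → advance -1; mR−mL=4 → turn +1·90°
n=3: pose=(1,-3,N); sL=160/9, sR=160; mL=560/9, mR=1280/9; mL+mR=1840/9 → advance +1; mR−mL=80 → turn +1·90°
n=4: pose=(1,-2,W); sL=80/17, sR=80/13; mL=-360/221, mR=320/221; mL+mR=-40/221 → advance -1; mR−mL=40/13 → turn +1·90°
n=5: pose=(2,-2,S); sL=32/5, sR=160/29; mL=-528/145, mR=-128/145; mL+mR=-656/145 → advance -1; mR−mL=80/29 → turn +1·90°
n=6: pose=(2,-1,E); sL=40, sR=20; mL=-30, mR=-20; mL+mR=-50 → advance -1; mR−mL=10 → turn +1·90°

0 80/17 80/9 -40/153 640/153 3 -4 W
1 160/49 160/53 -4560/2597 -640/2597 2 -4 S
2 20 8 -16 -12 2 -3 E
3 160/9 160 560/9 1280/9 1 -3 N
4 80/17 80/13 -360/221 320/221 1 -2 W
5 32/5 160/29 -528/145 -128/145 2 -2 S
6 40 20 -30 -20 2 -1 E
final 1 -1 N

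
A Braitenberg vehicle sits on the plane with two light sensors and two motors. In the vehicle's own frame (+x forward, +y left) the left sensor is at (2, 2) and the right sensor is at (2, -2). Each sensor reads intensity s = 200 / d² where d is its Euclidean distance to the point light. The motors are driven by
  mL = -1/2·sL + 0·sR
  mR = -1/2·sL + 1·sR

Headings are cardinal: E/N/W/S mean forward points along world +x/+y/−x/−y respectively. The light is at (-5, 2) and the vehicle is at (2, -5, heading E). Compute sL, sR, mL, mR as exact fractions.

left sensor world pos  = (4, -3); dL² = 106
right sensor world pos = (4, -7); dR² = 162
sL = 200/106 = 100/53
sR = 200/162 = 100/81
mL = -1/2·sL + 0·sR = -50/53
mR = -1/2·sL + 1·sR = 1250/4293

100/53 100/81 -50/53 1250/4293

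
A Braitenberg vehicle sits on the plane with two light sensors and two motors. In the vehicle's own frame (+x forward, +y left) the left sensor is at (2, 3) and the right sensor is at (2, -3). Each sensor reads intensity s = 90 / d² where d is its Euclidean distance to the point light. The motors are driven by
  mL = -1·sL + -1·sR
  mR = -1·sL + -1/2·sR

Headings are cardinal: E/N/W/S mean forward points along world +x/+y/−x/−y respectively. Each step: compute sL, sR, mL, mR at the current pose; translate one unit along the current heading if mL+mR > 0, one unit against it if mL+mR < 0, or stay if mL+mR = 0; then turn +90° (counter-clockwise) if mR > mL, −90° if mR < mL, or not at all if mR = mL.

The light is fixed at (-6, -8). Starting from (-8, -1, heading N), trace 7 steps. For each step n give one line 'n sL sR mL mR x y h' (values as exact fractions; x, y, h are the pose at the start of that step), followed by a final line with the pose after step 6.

0 45/53 45/41 -4230/2173 -6075/4346 -8 -1 N
1 18/5 90/97 -2196/485 -1971/485 -8 -2 W
2 9/2 45/16 -117/16 -189/32 -7 -2 S
3 90/101 90/17 -10620/1717 -6075/1717 -7 -1 E
4 45/53 45/41 -4230/2173 -6075/4346 -8 -1 N
5 18/5 90/97 -2196/485 -1971/485 -8 -2 W
6 9/2 45/16 -117/16 -189/32 -7 -2 S
final -7 -1 E

n=0: pose=(-8,-1,N); sL=45/53, sR=45/41; mL=-4230/2173, mR=-6075/4346; mL+mR=-14535/4346 → advance -1; mR−mL=45/82 → turn +1·90°
n=1: pose=(-8,-2,W); sL=18/5, sR=90/97; mL=-2196/485, mR=-1971/485; mL+mR=-4167/485 → advance -1; mR−mL=45/97 → turn +1·90°
n=2: pose=(-7,-2,S); sL=9/2, sR=45/16; mL=-117/16, mR=-189/32; mL+mR=-423/32 → advance -1; mR−mL=45/32 → turn +1·90°
n=3: pose=(-7,-1,E); sL=90/101, sR=90/17; mL=-10620/1717, mR=-6075/1717; mL+mR=-16695/1717 → advance -1; mR−mL=45/17 → turn +1·90°
n=4: pose=(-8,-1,N); sL=45/53, sR=45/41; mL=-4230/2173, mR=-6075/4346; mL+mR=-14535/4346 → advance -1; mR−mL=45/82 → turn +1·90°
n=5: pose=(-8,-2,W); sL=18/5, sR=90/97; mL=-2196/485, mR=-1971/485; mL+mR=-4167/485 → advance -1; mR−mL=45/97 → turn +1·90°
n=6: pose=(-7,-2,S); sL=9/2, sR=45/16; mL=-117/16, mR=-189/32; mL+mR=-423/32 → advance -1; mR−mL=45/32 → turn +1·90°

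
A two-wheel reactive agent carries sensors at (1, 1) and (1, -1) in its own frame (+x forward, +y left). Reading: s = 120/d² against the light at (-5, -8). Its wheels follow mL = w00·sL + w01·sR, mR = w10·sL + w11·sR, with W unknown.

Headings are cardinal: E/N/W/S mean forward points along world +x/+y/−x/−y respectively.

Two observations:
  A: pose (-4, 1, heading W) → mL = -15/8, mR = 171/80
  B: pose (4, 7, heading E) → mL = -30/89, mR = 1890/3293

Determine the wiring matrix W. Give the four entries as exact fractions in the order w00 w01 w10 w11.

obs A: pose=(-4,1,W) → sL=15/8, sR=6/5, mL=-15/8, mR=171/80
obs B: pose=(4,7,E) → sL=30/89, sR=15/37, mL=-30/89, mR=1890/3293
sensor matrix S = [[15/8, 6/5], [30/89, 15/37]]; det S = 9369/26344
solve [mL_A; mL_B] = S·[w00; w01] and [mR_A; mR_B] = S·[w10; w11]:
  w00 = -1, w01 = 0, w10 = 1/2, w11 = 1

-1 0 1/2 1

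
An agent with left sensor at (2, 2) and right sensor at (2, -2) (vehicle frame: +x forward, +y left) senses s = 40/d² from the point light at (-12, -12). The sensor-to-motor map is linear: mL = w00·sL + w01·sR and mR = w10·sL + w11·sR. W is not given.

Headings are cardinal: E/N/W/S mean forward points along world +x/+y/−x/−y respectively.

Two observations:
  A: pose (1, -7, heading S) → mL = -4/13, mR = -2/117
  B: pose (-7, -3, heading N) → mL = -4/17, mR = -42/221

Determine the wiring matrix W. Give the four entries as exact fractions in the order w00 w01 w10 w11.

0 -1 -1 1/2

obs A: pose=(1,-7,S) → sL=20/117, sR=4/13, mL=-4/13, mR=-2/117
obs B: pose=(-7,-3,N) → sL=4/13, sR=4/17, mL=-4/17, mR=-42/221
sensor matrix S = [[20/117, 4/13], [4/13, 4/17]]; det S = -1408/25857
solve [mL_A; mL_B] = S·[w00; w01] and [mR_A; mR_B] = S·[w10; w11]:
  w00 = 0, w01 = -1, w10 = -1, w11 = 1/2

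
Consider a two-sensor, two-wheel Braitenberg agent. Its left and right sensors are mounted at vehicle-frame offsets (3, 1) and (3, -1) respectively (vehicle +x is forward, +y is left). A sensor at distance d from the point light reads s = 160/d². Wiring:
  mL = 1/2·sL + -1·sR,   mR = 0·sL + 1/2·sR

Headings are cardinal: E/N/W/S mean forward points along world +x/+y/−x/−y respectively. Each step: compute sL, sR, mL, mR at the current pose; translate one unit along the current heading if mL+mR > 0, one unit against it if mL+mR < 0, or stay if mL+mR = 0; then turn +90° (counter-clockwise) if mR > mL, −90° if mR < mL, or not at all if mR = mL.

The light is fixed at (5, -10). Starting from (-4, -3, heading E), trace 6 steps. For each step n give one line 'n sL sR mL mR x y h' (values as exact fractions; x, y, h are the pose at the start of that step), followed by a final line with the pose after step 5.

n=0: pose=(-4,-3,E); sL=8/5, sR=20/9; mL=-64/45, mR=10/9; mL+mR=-14/45 → advance -1; mR−mL=38/15 → turn +1·90°
n=1: pose=(-5,-3,N); sL=160/221, sR=160/181; mL=-20880/40001, mR=80/181; mL+mR=-3200/40001 → advance -1; mR−mL=38560/40001 → turn +1·90°
n=2: pose=(-5,-4,W); sL=80/97, sR=80/109; mL=-3400/10573, mR=40/109; mL+mR=480/10573 → advance +1; mR−mL=7280/10573 → turn +1·90°
n=3: pose=(-6,-4,S); sL=160/109, sR=160/153; mL=-5200/16677, mR=80/153; mL+mR=3520/16677 → advance +1; mR−mL=4640/5559 → turn +1·90°
n=4: pose=(-6,-5,E); sL=8/5, sR=2; mL=-6/5, mR=1; mL+mR=-1/5 → advance -1; mR−mL=11/5 → turn +1·90°
n=5: pose=(-7,-5,N); sL=160/233, sR=32/37; mL=-4496/8621, mR=16/37; mL+mR=-768/8621 → advance -1; mR−mL=8224/8621 → turn +1·90°

0 8/5 20/9 -64/45 10/9 -4 -3 E
1 160/221 160/181 -20880/40001 80/181 -5 -3 N
2 80/97 80/109 -3400/10573 40/109 -5 -4 W
3 160/109 160/153 -5200/16677 80/153 -6 -4 S
4 8/5 2 -6/5 1 -6 -5 E
5 160/233 32/37 -4496/8621 16/37 -7 -5 N
final -7 -6 W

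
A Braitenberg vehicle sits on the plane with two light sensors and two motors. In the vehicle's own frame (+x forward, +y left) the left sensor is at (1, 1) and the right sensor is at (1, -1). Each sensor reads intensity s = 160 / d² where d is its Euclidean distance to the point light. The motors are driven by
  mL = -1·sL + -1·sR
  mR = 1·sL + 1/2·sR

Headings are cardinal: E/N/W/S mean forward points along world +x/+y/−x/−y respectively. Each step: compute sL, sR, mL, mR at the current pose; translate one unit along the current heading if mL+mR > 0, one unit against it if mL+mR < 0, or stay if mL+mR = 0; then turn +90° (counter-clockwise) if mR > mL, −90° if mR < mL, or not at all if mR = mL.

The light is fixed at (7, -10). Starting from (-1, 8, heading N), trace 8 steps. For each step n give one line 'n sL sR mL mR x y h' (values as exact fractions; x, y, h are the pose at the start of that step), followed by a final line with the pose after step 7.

0 80/221 16/41 -6816/9061 5048/9061 -1 8 N
1 160/337 32/81 -23744/27297 18352/27297 -1 7 W
2 40/73 1/2 -153/146 233/292 0 7 S
3 160/397 32/65 -23104/25805 16752/25805 0 8 E
4 80/221 16/41 -6816/9061 5048/9061 -1 8 N
5 160/337 32/81 -23744/27297 18352/27297 -1 7 W
6 40/73 1/2 -153/146 233/292 0 7 S
7 160/397 32/65 -23104/25805 16752/25805 0 8 E
final -1 8 N

n=0: pose=(-1,8,N); sL=80/221, sR=16/41; mL=-6816/9061, mR=5048/9061; mL+mR=-8/41 → advance -1; mR−mL=11864/9061 → turn +1·90°
n=1: pose=(-1,7,W); sL=160/337, sR=32/81; mL=-23744/27297, mR=18352/27297; mL+mR=-16/81 → advance -1; mR−mL=14032/9099 → turn +1·90°
n=2: pose=(0,7,S); sL=40/73, sR=1/2; mL=-153/146, mR=233/292; mL+mR=-1/4 → advance -1; mR−mL=539/292 → turn +1·90°
n=3: pose=(0,8,E); sL=160/397, sR=32/65; mL=-23104/25805, mR=16752/25805; mL+mR=-16/65 → advance -1; mR−mL=39856/25805 → turn +1·90°
n=4: pose=(-1,8,N); sL=80/221, sR=16/41; mL=-6816/9061, mR=5048/9061; mL+mR=-8/41 → advance -1; mR−mL=11864/9061 → turn +1·90°
n=5: pose=(-1,7,W); sL=160/337, sR=32/81; mL=-23744/27297, mR=18352/27297; mL+mR=-16/81 → advance -1; mR−mL=14032/9099 → turn +1·90°
n=6: pose=(0,7,S); sL=40/73, sR=1/2; mL=-153/146, mR=233/292; mL+mR=-1/4 → advance -1; mR−mL=539/292 → turn +1·90°
n=7: pose=(0,8,E); sL=160/397, sR=32/65; mL=-23104/25805, mR=16752/25805; mL+mR=-16/65 → advance -1; mR−mL=39856/25805 → turn +1·90°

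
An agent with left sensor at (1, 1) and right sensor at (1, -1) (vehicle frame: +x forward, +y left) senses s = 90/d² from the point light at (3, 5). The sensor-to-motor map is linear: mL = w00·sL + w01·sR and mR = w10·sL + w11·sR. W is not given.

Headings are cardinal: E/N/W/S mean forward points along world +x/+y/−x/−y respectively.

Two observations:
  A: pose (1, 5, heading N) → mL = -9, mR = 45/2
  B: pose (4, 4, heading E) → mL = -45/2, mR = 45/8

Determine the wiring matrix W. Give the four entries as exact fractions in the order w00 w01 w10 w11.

obs A: pose=(1,5,N) → sL=9, sR=45, mL=-9, mR=45/2
obs B: pose=(4,4,E) → sL=45/2, sR=45/4, mL=-45/2, mR=45/8
sensor matrix S = [[9, 45], [45/2, 45/4]]; det S = -3645/4
solve [mL_A; mL_B] = S·[w00; w01] and [mR_A; mR_B] = S·[w10; w11]:
  w00 = -1, w01 = 0, w10 = 0, w11 = 1/2

-1 0 0 1/2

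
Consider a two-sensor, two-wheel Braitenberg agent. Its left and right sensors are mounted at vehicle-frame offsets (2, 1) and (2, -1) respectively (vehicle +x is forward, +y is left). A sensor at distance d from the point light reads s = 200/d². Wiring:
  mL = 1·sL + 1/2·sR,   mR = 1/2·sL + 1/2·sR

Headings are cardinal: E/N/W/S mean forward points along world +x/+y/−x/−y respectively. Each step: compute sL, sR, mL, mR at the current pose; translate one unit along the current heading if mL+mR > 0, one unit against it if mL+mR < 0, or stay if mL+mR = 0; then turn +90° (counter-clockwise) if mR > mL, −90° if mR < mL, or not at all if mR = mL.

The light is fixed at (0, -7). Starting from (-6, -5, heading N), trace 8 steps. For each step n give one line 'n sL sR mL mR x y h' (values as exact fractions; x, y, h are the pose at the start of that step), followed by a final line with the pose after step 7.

0 40/13 200/41 2940/533 2120/533 -6 -5 N
1 25/4 10 45/4 65/8 -6 -4 E
2 200/17 200/37 9100/629 5400/629 -5 -4 S
3 4 100/29 166/29 108/29 -5 -5 W
4 40/13 200/41 2940/533 2120/533 -6 -5 N
5 25/4 10 45/4 65/8 -6 -4 E
6 200/17 200/37 9100/629 5400/629 -5 -4 S
7 4 100/29 166/29 108/29 -5 -5 W
final -6 -5 N

n=0: pose=(-6,-5,N); sL=40/13, sR=200/41; mL=2940/533, mR=2120/533; mL+mR=5060/533 → advance +1; mR−mL=-20/13 → turn -1·90°
n=1: pose=(-6,-4,E); sL=25/4, sR=10; mL=45/4, mR=65/8; mL+mR=155/8 → advance +1; mR−mL=-25/8 → turn -1·90°
n=2: pose=(-5,-4,S); sL=200/17, sR=200/37; mL=9100/629, mR=5400/629; mL+mR=14500/629 → advance +1; mR−mL=-100/17 → turn -1·90°
n=3: pose=(-5,-5,W); sL=4, sR=100/29; mL=166/29, mR=108/29; mL+mR=274/29 → advance +1; mR−mL=-2 → turn -1·90°
n=4: pose=(-6,-5,N); sL=40/13, sR=200/41; mL=2940/533, mR=2120/533; mL+mR=5060/533 → advance +1; mR−mL=-20/13 → turn -1·90°
n=5: pose=(-6,-4,E); sL=25/4, sR=10; mL=45/4, mR=65/8; mL+mR=155/8 → advance +1; mR−mL=-25/8 → turn -1·90°
n=6: pose=(-5,-4,S); sL=200/17, sR=200/37; mL=9100/629, mR=5400/629; mL+mR=14500/629 → advance +1; mR−mL=-100/17 → turn -1·90°
n=7: pose=(-5,-5,W); sL=4, sR=100/29; mL=166/29, mR=108/29; mL+mR=274/29 → advance +1; mR−mL=-2 → turn -1·90°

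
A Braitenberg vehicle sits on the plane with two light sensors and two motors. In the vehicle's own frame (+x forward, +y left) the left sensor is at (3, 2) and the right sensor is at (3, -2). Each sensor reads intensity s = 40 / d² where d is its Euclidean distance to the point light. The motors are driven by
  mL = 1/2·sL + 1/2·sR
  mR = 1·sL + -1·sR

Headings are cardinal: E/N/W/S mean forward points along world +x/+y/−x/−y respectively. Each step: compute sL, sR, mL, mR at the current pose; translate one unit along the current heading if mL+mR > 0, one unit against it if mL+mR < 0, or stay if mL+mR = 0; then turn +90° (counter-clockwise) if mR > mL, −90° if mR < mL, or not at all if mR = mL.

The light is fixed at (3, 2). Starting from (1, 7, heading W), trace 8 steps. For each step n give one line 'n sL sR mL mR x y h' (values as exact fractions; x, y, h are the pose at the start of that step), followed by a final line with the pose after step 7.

n=0: pose=(1,7,W); sL=20/17, sR=20/37; mL=540/629, mR=400/629; mL+mR=940/629 → advance +1; mR−mL=-140/629 → turn -1·90°
n=1: pose=(0,7,N); sL=40/89, sR=8/13; mL=616/1157, mR=-192/1157; mL+mR=424/1157 → advance +1; mR−mL=-808/1157 → turn -1·90°
n=2: pose=(0,8,E); sL=5/8, sR=5/2; mL=25/16, mR=-15/8; mL+mR=-5/16 → advance -1; mR−mL=-55/16 → turn -1·90°
n=3: pose=(-1,8,S); sL=40/13, sR=8/9; mL=232/117, mR=256/117; mL+mR=488/117 → advance +1; mR−mL=8/39 → turn +1·90°
n=4: pose=(-1,7,E); sL=4/5, sR=4; mL=12/5, mR=-16/5; mL+mR=-4/5 → advance -1; mR−mL=-28/5 → turn -1·90°
n=5: pose=(-2,7,S); sL=40/13, sR=40/53; mL=1320/689, mR=1600/689; mL+mR=2920/689 → advance +1; mR−mL=280/689 → turn +1·90°
n=6: pose=(-2,6,E); sL=1, sR=5; mL=3, mR=-4; mL+mR=-1 → advance -1; mR−mL=-7 → turn -1·90°
n=7: pose=(-3,6,S); sL=40/17, sR=8/13; mL=328/221, mR=384/221; mL+mR=712/221 → advance +1; mR−mL=56/221 → turn +1·90°

0 20/17 20/37 540/629 400/629 1 7 W
1 40/89 8/13 616/1157 -192/1157 0 7 N
2 5/8 5/2 25/16 -15/8 0 8 E
3 40/13 8/9 232/117 256/117 -1 8 S
4 4/5 4 12/5 -16/5 -1 7 E
5 40/13 40/53 1320/689 1600/689 -2 7 S
6 1 5 3 -4 -2 6 E
7 40/17 8/13 328/221 384/221 -3 6 S
final -3 5 E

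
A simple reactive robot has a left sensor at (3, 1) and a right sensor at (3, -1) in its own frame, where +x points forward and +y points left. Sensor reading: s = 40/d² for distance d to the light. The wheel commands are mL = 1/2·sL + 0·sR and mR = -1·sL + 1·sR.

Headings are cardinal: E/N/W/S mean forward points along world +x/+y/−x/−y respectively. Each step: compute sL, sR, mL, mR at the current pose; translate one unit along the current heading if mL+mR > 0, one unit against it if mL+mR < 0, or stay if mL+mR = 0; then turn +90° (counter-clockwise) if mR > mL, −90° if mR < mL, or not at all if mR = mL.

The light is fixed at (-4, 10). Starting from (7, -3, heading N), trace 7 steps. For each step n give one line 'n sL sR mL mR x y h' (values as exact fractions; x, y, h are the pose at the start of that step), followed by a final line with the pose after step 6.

0 1/5 10/61 1/10 -11/305 7 -3 N
1 40/317 8/73 20/317 -384/23141 7 -2 E
2 20/197 20/173 10/197 480/34081 8 -2 S
3 40/277 8/45 20/277 416/12465 8 -3 W
4 1/5 10/61 1/10 -11/305 7 -3 N
5 40/317 8/73 20/317 -384/23141 7 -2 E
6 20/197 20/173 10/197 480/34081 8 -2 S
final 8 -3 W

n=0: pose=(7,-3,N); sL=1/5, sR=10/61; mL=1/10, mR=-11/305; mL+mR=39/610 → advance +1; mR−mL=-83/610 → turn -1·90°
n=1: pose=(7,-2,E); sL=40/317, sR=8/73; mL=20/317, mR=-384/23141; mL+mR=1076/23141 → advance +1; mR−mL=-1844/23141 → turn -1·90°
n=2: pose=(8,-2,S); sL=20/197, sR=20/173; mL=10/197, mR=480/34081; mL+mR=2210/34081 → advance +1; mR−mL=-1250/34081 → turn -1·90°
n=3: pose=(8,-3,W); sL=40/277, sR=8/45; mL=20/277, mR=416/12465; mL+mR=1316/12465 → advance +1; mR−mL=-484/12465 → turn -1·90°
n=4: pose=(7,-3,N); sL=1/5, sR=10/61; mL=1/10, mR=-11/305; mL+mR=39/610 → advance +1; mR−mL=-83/610 → turn -1·90°
n=5: pose=(7,-2,E); sL=40/317, sR=8/73; mL=20/317, mR=-384/23141; mL+mR=1076/23141 → advance +1; mR−mL=-1844/23141 → turn -1·90°
n=6: pose=(8,-2,S); sL=20/197, sR=20/173; mL=10/197, mR=480/34081; mL+mR=2210/34081 → advance +1; mR−mL=-1250/34081 → turn -1·90°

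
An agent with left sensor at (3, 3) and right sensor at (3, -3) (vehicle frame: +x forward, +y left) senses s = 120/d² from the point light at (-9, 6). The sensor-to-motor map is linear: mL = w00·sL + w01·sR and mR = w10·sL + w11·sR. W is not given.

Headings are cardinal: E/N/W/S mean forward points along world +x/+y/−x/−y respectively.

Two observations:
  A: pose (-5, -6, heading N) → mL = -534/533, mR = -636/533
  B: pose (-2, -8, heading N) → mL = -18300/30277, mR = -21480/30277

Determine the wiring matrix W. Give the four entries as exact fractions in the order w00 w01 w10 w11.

-1 1/2 -1/2 -1/2

obs A: pose=(-5,-6,N) → sL=60/41, sR=12/13, mL=-534/533, mR=-636/533
obs B: pose=(-2,-8,N) → sL=120/137, sR=120/221, mL=-18300/30277, mR=-21480/30277
sensor matrix S = [[60/41, 12/13], [120/137, 120/221]]; det S = -17280/1241357
solve [mL_A; mL_B] = S·[w00; w01] and [mR_A; mR_B] = S·[w10; w11]:
  w00 = -1, w01 = 1/2, w10 = -1/2, w11 = -1/2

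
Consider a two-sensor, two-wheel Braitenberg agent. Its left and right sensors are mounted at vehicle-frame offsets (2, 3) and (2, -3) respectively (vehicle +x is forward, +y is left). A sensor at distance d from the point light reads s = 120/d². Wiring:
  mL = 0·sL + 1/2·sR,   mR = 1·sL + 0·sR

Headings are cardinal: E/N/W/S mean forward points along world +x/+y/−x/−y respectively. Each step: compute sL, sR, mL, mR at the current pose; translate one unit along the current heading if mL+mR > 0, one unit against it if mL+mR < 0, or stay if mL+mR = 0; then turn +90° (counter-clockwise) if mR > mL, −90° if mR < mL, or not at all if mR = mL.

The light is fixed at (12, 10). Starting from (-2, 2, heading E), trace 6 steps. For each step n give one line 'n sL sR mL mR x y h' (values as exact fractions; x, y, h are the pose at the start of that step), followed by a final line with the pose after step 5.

0 120/169 24/53 12/53 120/169 -2 2 E
1 30/73 15/17 15/34 30/73 -1 2 N
2 120/137 120/221 60/221 120/137 -1 3 E
3 12/25 60/53 30/53 12/25 0 3 N
4 120/109 120/181 60/181 120/109 0 4 E
5 30/53 3/2 3/4 30/53 1 4 N
final 1 5 E

n=0: pose=(-2,2,E); sL=120/169, sR=24/53; mL=12/53, mR=120/169; mL+mR=8388/8957 → advance +1; mR−mL=4332/8957 → turn +1·90°
n=1: pose=(-1,2,N); sL=30/73, sR=15/17; mL=15/34, mR=30/73; mL+mR=2115/2482 → advance +1; mR−mL=-75/2482 → turn -1·90°
n=2: pose=(-1,3,E); sL=120/137, sR=120/221; mL=60/221, mR=120/137; mL+mR=34740/30277 → advance +1; mR−mL=18300/30277 → turn +1·90°
n=3: pose=(0,3,N); sL=12/25, sR=60/53; mL=30/53, mR=12/25; mL+mR=1386/1325 → advance +1; mR−mL=-114/1325 → turn -1·90°
n=4: pose=(0,4,E); sL=120/109, sR=120/181; mL=60/181, mR=120/109; mL+mR=28260/19729 → advance +1; mR−mL=15180/19729 → turn +1·90°
n=5: pose=(1,4,N); sL=30/53, sR=3/2; mL=3/4, mR=30/53; mL+mR=279/212 → advance +1; mR−mL=-39/212 → turn -1·90°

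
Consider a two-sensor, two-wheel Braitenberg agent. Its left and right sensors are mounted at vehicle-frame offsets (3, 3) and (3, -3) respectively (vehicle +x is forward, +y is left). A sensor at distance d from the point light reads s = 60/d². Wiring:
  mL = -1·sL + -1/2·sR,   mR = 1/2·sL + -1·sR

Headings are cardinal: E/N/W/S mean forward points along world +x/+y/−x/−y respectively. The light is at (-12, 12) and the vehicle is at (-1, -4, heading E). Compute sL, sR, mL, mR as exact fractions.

left sensor world pos  = (2, -1); dL² = 365
right sensor world pos = (2, -7); dR² = 557
sL = 60/365 = 12/73
sR = 60/557 = 60/557
mL = -1·sL + -1/2·sR = -8874/40661
mR = 1/2·sL + -1·sR = -1038/40661

12/73 60/557 -8874/40661 -1038/40661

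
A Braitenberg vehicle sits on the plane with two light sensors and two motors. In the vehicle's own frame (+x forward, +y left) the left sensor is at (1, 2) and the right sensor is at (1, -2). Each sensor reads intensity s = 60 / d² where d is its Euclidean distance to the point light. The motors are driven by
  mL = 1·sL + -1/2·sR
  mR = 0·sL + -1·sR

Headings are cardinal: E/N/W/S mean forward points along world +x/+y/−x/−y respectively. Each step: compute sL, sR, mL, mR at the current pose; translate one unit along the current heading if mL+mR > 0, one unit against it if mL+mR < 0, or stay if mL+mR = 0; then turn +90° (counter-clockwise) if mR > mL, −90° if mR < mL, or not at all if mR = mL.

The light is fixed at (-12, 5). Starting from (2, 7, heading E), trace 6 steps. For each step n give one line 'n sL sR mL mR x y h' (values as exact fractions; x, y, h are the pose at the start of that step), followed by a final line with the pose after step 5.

n=0: pose=(2,7,E); sL=60/241, sR=4/15; mL=418/3615, mR=-4/15; mL+mR=-182/1205 → advance -1; mR−mL=-1382/3615 → turn -1·90°
n=1: pose=(1,7,S); sL=30/113, sR=30/61; mL=135/6893, mR=-30/61; mL+mR=-3255/6893 → advance -1; mR−mL=-3525/6893 → turn -1·90°
n=2: pose=(1,8,W); sL=12/29, sR=60/169; mL=1158/4901, mR=-60/169; mL+mR=-582/4901 → advance -1; mR−mL=-2898/4901 → turn -1·90°
n=3: pose=(2,8,N); sL=3/8, sR=15/68; mL=9/34, mR=-15/68; mL+mR=3/68 → advance +1; mR−mL=-33/68 → turn -1·90°
n=4: pose=(2,9,E); sL=20/87, sR=60/229; mL=1970/19923, mR=-60/229; mL+mR=-3250/19923 → advance -1; mR−mL=-7190/19923 → turn -1·90°
n=5: pose=(1,9,S); sL=10/39, sR=6/13; mL=1/39, mR=-6/13; mL+mR=-17/39 → advance -1; mR−mL=-19/39 → turn -1·90°

0 60/241 4/15 418/3615 -4/15 2 7 E
1 30/113 30/61 135/6893 -30/61 1 7 S
2 12/29 60/169 1158/4901 -60/169 1 8 W
3 3/8 15/68 9/34 -15/68 2 8 N
4 20/87 60/229 1970/19923 -60/229 2 9 E
5 10/39 6/13 1/39 -6/13 1 9 S
final 1 10 W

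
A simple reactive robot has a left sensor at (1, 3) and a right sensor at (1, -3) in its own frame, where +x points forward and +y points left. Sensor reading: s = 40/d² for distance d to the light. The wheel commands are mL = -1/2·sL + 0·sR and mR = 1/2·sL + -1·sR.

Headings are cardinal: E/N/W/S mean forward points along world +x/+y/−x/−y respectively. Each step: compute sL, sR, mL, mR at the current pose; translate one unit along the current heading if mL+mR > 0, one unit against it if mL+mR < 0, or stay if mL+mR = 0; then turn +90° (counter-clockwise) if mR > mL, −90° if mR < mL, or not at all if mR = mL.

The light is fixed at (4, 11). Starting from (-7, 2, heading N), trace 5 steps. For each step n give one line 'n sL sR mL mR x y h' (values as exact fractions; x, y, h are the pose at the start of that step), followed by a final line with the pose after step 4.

n=0: pose=(-7,2,N); sL=2/13, sR=5/16; mL=-1/13, mR=-49/208; mL+mR=-5/16 → advance -1; mR−mL=-33/208 → turn -1·90°
n=1: pose=(-7,1,E); sL=40/149, sR=40/269; mL=-20/149, mR=-580/40081; mL+mR=-40/269 → advance -1; mR−mL=4800/40081 → turn +1·90°
n=2: pose=(-8,1,N); sL=20/153, sR=20/81; mL=-10/153, mR=-250/1377; mL+mR=-20/81 → advance -1; mR−mL=-160/1377 → turn -1·90°
n=3: pose=(-8,0,E); sL=8/37, sR=40/317; mL=-4/37, mR=-212/11729; mL+mR=-40/317 → advance -1; mR−mL=1056/11729 → turn +1·90°
n=4: pose=(-9,0,N); sL=10/89, sR=1/5; mL=-5/89, mR=-64/445; mL+mR=-1/5 → advance -1; mR−mL=-39/445 → turn -1·90°

0 2/13 5/16 -1/13 -49/208 -7 2 N
1 40/149 40/269 -20/149 -580/40081 -7 1 E
2 20/153 20/81 -10/153 -250/1377 -8 1 N
3 8/37 40/317 -4/37 -212/11729 -8 0 E
4 10/89 1/5 -5/89 -64/445 -9 0 N
final -9 -1 E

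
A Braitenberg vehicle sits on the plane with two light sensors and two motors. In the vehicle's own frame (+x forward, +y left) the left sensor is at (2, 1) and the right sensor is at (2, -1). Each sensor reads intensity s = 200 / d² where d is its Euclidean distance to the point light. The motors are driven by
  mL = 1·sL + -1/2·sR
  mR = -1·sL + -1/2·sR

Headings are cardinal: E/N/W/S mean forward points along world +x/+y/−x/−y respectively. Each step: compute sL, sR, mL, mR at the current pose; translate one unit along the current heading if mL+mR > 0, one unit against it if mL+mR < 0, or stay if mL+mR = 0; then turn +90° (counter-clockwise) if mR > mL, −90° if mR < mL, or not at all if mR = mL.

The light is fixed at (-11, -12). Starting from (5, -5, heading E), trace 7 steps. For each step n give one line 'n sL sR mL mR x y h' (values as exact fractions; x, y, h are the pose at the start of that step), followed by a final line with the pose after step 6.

0 50/97 5/9 415/1746 -1385/1746 5 -5 E
1 200/281 200/221 16100/62101 -72300/62101 4 -5 S
2 100/109 4/5 282/545 -718/545 4 -4 W
3 8/13 200/389 1812/5057 -4412/5057 5 -4 N
4 50/97 5/9 415/1746 -1385/1746 5 -5 E
5 200/281 200/221 16100/62101 -72300/62101 4 -5 S
6 100/109 4/5 282/545 -718/545 4 -4 W
final 5 -4 N

n=0: pose=(5,-5,E); sL=50/97, sR=5/9; mL=415/1746, mR=-1385/1746; mL+mR=-5/9 → advance -1; mR−mL=-100/97 → turn -1·90°
n=1: pose=(4,-5,S); sL=200/281, sR=200/221; mL=16100/62101, mR=-72300/62101; mL+mR=-200/221 → advance -1; mR−mL=-400/281 → turn -1·90°
n=2: pose=(4,-4,W); sL=100/109, sR=4/5; mL=282/545, mR=-718/545; mL+mR=-4/5 → advance -1; mR−mL=-200/109 → turn -1·90°
n=3: pose=(5,-4,N); sL=8/13, sR=200/389; mL=1812/5057, mR=-4412/5057; mL+mR=-200/389 → advance -1; mR−mL=-16/13 → turn -1·90°
n=4: pose=(5,-5,E); sL=50/97, sR=5/9; mL=415/1746, mR=-1385/1746; mL+mR=-5/9 → advance -1; mR−mL=-100/97 → turn -1·90°
n=5: pose=(4,-5,S); sL=200/281, sR=200/221; mL=16100/62101, mR=-72300/62101; mL+mR=-200/221 → advance -1; mR−mL=-400/281 → turn -1·90°
n=6: pose=(4,-4,W); sL=100/109, sR=4/5; mL=282/545, mR=-718/545; mL+mR=-4/5 → advance -1; mR−mL=-200/109 → turn -1·90°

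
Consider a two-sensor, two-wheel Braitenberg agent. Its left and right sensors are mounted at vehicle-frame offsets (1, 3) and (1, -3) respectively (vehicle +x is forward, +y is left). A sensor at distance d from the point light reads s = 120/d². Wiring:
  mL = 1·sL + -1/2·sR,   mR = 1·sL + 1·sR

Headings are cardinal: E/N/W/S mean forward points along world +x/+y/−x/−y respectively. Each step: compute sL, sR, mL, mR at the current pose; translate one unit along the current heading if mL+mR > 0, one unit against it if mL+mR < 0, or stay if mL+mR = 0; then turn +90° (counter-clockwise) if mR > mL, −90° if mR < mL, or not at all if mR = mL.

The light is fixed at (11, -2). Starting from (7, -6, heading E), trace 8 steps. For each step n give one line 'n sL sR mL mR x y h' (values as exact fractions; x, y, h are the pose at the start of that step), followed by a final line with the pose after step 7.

0 12 60/29 318/29 408/29 7 -6 E
1 8/3 40/3 -4 16 8 -6 N
2 30/13 15/2 -75/52 255/26 8 -5 W
3 120/17 24/13 1356/221 1968/221 7 -5 S
4 12 60/29 318/29 408/29 7 -6 E
5 8/3 40/3 -4 16 8 -6 N
6 30/13 15/2 -75/52 255/26 8 -5 W
7 120/17 24/13 1356/221 1968/221 7 -5 S
final 7 -6 E

n=0: pose=(7,-6,E); sL=12, sR=60/29; mL=318/29, mR=408/29; mL+mR=726/29 → advance +1; mR−mL=90/29 → turn +1·90°
n=1: pose=(8,-6,N); sL=8/3, sR=40/3; mL=-4, mR=16; mL+mR=12 → advance +1; mR−mL=20 → turn +1·90°
n=2: pose=(8,-5,W); sL=30/13, sR=15/2; mL=-75/52, mR=255/26; mL+mR=435/52 → advance +1; mR−mL=45/4 → turn +1·90°
n=3: pose=(7,-5,S); sL=120/17, sR=24/13; mL=1356/221, mR=1968/221; mL+mR=3324/221 → advance +1; mR−mL=36/13 → turn +1·90°
n=4: pose=(7,-6,E); sL=12, sR=60/29; mL=318/29, mR=408/29; mL+mR=726/29 → advance +1; mR−mL=90/29 → turn +1·90°
n=5: pose=(8,-6,N); sL=8/3, sR=40/3; mL=-4, mR=16; mL+mR=12 → advance +1; mR−mL=20 → turn +1·90°
n=6: pose=(8,-5,W); sL=30/13, sR=15/2; mL=-75/52, mR=255/26; mL+mR=435/52 → advance +1; mR−mL=45/4 → turn +1·90°
n=7: pose=(7,-5,S); sL=120/17, sR=24/13; mL=1356/221, mR=1968/221; mL+mR=3324/221 → advance +1; mR−mL=36/13 → turn +1·90°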